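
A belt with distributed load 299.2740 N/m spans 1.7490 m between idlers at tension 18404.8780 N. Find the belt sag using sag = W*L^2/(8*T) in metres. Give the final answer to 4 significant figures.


sag = 299.2740 * 1.7490^2 / (8 * 18404.8780)
sag = 0.006218 m


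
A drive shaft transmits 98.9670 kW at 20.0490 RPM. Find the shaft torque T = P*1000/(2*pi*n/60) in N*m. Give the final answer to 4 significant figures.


omega = 2*pi*20.0490/60 = 2.09953 rad/s
T = 98.9670*1000 / 2.09953
T = 47140 N*m


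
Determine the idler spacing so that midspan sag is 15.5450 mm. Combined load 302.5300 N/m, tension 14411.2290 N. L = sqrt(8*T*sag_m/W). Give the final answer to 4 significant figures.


sag = 15.5450/1000 = 0.015545 m
L = sqrt(8 * 14411.2290 * 0.015545 / 302.5300)
L = 2.434 m


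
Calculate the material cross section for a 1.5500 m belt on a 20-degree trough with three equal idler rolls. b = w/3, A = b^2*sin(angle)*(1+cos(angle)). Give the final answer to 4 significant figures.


b = 1.5500/3 = 0.516667 m
A = 0.516667^2 * sin(20 deg) * (1 + cos(20 deg))
A = 0.1771 m^2


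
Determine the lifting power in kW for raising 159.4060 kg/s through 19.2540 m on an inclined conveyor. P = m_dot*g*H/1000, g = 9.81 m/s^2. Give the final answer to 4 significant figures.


P = 159.4060 * 9.81 * 19.2540 / 1000
P = 30.11 kW


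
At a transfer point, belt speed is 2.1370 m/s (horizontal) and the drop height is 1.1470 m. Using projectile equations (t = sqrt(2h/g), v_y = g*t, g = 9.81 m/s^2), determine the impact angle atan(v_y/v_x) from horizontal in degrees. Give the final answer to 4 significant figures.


t = sqrt(2*1.1470/9.81) = 0.483573 s
v_y = 9.81 * 0.483573 = 4.74385 m/s
angle = atan(4.74385 / 2.1370) = 65.75 deg


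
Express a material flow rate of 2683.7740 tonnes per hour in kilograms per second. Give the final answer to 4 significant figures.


m_dot = 2683.7740 * 1000 / 3600
m_dot = 745.5 kg/s


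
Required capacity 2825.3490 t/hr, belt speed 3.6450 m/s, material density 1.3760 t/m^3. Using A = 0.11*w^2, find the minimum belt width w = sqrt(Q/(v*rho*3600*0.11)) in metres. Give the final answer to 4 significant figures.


A_req = 2825.3490 / (3.6450 * 1.3760 * 3600) = 0.156478 m^2
w = sqrt(0.156478 / 0.11)
w = 1.193 m


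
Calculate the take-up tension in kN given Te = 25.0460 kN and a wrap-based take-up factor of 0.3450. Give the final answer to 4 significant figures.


T_tu = 25.0460 * 0.3450
T_tu = 8.641 kN


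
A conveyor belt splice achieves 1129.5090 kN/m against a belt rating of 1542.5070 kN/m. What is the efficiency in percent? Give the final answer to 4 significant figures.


Eff = 1129.5090 / 1542.5070 * 100
Eff = 73.23 %


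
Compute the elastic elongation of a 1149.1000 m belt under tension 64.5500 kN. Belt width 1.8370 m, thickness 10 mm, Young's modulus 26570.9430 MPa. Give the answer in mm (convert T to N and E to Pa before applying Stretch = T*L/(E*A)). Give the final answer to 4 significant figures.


A = 1.8370 * 0.01 = 0.01837 m^2
Stretch = 64.5500*1000 * 1149.1000 / (26570.9430e6 * 0.01837) * 1000
Stretch = 152.0 mm


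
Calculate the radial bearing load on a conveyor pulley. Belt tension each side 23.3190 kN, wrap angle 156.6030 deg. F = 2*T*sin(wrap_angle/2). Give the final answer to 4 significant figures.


F = 2 * 23.3190 * sin(156.6030/2 deg)
F = 45.67 kN


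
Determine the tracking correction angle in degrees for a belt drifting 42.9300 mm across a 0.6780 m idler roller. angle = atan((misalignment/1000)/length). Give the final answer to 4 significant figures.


misalign_m = 42.9300 / 1000 = 0.042930 m
angle = atan(0.042930 / 0.6780)
angle = 3.623 deg


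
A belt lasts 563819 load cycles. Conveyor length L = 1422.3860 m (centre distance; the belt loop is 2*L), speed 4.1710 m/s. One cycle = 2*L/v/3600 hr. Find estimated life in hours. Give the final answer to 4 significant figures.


cycle_time = 2 * 1422.3860 / 4.1710 / 3600 = 0.189454 hr
life = 563819 * 0.189454 = 106800 hours


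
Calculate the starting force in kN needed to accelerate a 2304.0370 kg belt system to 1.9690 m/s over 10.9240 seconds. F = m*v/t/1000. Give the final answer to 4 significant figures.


F = 2304.0370 * 1.9690 / 10.9240 / 1000
F = 0.4153 kN


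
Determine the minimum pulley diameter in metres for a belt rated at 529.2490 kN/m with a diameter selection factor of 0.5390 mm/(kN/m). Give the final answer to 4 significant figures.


D = 529.2490 * 0.5390 / 1000
D = 0.2853 m


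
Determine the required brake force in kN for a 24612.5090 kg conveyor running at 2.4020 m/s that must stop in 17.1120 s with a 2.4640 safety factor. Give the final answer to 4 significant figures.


F = 24612.5090 * 2.4020 / 17.1120 * 2.4640 / 1000
F = 8.513 kN


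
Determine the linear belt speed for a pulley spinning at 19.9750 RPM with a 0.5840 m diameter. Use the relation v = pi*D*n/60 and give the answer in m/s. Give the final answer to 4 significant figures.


v = pi * 0.5840 * 19.9750 / 60
v = 0.6108 m/s


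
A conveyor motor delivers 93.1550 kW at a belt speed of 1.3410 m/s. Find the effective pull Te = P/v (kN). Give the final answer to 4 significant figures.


Te = P / v = 93.1550 / 1.3410
Te = 69.47 kN


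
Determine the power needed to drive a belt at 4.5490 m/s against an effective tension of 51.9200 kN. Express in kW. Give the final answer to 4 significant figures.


P = Te * v = 51.9200 * 4.5490
P = 236.2 kW


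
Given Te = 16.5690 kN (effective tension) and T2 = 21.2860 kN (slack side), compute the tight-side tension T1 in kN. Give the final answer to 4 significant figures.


T1 = Te + T2 = 16.5690 + 21.2860
T1 = 37.86 kN


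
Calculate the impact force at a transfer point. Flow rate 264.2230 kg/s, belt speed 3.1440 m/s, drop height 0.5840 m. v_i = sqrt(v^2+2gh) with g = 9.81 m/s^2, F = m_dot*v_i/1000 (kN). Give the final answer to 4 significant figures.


v_i = sqrt(3.1440^2 + 2*9.81*0.5840) = 4.61983 m/s
F = 264.2230 * 4.61983 / 1000
F = 1.221 kN


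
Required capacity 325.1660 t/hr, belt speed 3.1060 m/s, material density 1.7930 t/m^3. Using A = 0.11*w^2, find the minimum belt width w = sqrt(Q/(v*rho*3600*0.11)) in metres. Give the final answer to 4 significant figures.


A_req = 325.1660 / (3.1060 * 1.7930 * 3600) = 0.0162189 m^2
w = sqrt(0.0162189 / 0.11)
w = 0.3840 m


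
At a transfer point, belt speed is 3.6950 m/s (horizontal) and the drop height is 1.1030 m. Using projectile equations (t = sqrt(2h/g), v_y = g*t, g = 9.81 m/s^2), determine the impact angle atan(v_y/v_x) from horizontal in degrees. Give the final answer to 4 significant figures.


t = sqrt(2*1.1030/9.81) = 0.474207 s
v_y = 9.81 * 0.474207 = 4.65197 m/s
angle = atan(4.65197 / 3.6950) = 51.54 deg


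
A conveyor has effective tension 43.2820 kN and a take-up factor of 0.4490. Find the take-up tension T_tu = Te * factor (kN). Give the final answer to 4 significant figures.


T_tu = 43.2820 * 0.4490
T_tu = 19.43 kN


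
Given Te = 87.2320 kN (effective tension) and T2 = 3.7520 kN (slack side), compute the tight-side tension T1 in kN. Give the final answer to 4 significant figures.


T1 = Te + T2 = 87.2320 + 3.7520
T1 = 90.98 kN


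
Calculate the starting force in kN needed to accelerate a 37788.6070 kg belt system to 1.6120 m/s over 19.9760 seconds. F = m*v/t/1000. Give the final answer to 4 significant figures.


F = 37788.6070 * 1.6120 / 19.9760 / 1000
F = 3.049 kN


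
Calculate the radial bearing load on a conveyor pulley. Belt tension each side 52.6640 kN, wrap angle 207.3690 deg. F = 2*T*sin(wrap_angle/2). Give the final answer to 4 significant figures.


F = 2 * 52.6640 * sin(207.3690/2 deg)
F = 102.3 kN


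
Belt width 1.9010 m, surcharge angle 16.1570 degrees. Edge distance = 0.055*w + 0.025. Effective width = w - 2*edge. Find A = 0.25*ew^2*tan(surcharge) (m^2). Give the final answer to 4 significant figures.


edge = 0.055*1.9010 + 0.025 = 0.129555 m
ew = 1.9010 - 2*0.129555 = 1.64189 m
A = 0.25 * 1.64189^2 * tan(16.1570 deg)
A = 0.1953 m^2


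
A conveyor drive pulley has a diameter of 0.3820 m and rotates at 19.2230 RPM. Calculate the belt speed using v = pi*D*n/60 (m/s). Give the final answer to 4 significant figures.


v = pi * 0.3820 * 19.2230 / 60
v = 0.3845 m/s


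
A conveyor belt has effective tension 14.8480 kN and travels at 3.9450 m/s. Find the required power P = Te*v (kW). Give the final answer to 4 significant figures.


P = Te * v = 14.8480 * 3.9450
P = 58.58 kW


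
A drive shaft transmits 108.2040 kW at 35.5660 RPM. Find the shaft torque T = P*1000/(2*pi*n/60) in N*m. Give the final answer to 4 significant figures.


omega = 2*pi*35.5660/60 = 3.72446 rad/s
T = 108.2040*1000 / 3.72446
T = 29050 N*m


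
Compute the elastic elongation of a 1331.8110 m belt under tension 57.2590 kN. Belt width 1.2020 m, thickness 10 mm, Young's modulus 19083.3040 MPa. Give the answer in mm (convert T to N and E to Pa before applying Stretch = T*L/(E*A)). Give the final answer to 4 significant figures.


A = 1.2020 * 0.01 = 0.01202 m^2
Stretch = 57.2590*1000 * 1331.8110 / (19083.3040e6 * 0.01202) * 1000
Stretch = 332.5 mm


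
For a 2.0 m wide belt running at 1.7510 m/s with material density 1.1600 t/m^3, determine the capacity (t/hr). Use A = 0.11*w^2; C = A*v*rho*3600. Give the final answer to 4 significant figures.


A = 0.11 * 2.0^2 = 0.44 m^2
C = 0.44 * 1.7510 * 1.1600 * 3600
C = 3217 t/hr


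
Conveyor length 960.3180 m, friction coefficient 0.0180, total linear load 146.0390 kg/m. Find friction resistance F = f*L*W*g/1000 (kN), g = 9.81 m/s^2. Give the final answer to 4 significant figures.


F = 0.0180 * 960.3180 * 146.0390 * 9.81 / 1000
F = 24.76 kN


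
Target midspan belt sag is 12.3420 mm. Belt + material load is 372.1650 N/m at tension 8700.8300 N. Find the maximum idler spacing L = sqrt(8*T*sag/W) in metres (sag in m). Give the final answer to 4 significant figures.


sag = 12.3420/1000 = 0.012342 m
L = sqrt(8 * 8700.8300 * 0.012342 / 372.1650)
L = 1.519 m


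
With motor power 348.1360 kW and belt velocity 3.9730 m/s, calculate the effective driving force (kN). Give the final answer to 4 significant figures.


Te = P / v = 348.1360 / 3.9730
Te = 87.63 kN


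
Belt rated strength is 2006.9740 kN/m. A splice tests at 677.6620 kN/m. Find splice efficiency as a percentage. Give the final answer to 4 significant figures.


Eff = 677.6620 / 2006.9740 * 100
Eff = 33.77 %


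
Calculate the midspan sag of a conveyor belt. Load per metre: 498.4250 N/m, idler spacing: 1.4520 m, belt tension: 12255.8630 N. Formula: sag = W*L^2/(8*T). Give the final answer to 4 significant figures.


sag = 498.4250 * 1.4520^2 / (8 * 12255.8630)
sag = 0.01072 m


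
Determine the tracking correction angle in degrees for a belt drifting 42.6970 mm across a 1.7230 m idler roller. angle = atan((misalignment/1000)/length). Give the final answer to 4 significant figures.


misalign_m = 42.6970 / 1000 = 0.042697 m
angle = atan(0.042697 / 1.7230)
angle = 1.420 deg


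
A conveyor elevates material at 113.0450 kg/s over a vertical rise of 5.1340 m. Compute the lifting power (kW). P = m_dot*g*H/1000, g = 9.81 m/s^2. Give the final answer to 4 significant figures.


P = 113.0450 * 9.81 * 5.1340 / 1000
P = 5.693 kW


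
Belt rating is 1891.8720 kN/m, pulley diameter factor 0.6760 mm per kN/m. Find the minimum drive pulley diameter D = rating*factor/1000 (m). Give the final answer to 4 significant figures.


D = 1891.8720 * 0.6760 / 1000
D = 1.279 m


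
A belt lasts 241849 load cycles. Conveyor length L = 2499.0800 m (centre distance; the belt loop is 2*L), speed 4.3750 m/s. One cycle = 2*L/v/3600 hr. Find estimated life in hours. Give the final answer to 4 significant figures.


cycle_time = 2 * 2499.0800 / 4.3750 / 3600 = 0.317343 hr
life = 241849 * 0.317343 = 76750 hours


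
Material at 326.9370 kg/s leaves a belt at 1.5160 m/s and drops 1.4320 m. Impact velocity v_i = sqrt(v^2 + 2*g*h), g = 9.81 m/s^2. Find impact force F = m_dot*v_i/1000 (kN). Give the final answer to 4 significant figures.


v_i = sqrt(1.5160^2 + 2*9.81*1.4320) = 5.51308 m/s
F = 326.9370 * 5.51308 / 1000
F = 1.802 kN


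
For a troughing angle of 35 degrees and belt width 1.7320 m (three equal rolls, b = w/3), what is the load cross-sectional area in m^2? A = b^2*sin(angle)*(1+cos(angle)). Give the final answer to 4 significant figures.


b = 1.7320/3 = 0.577333 m
A = 0.577333^2 * sin(35 deg) * (1 + cos(35 deg))
A = 0.3478 m^2


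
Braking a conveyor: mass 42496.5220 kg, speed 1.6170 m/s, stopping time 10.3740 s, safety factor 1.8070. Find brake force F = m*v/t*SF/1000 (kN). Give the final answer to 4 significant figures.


F = 42496.5220 * 1.6170 / 10.3740 * 1.8070 / 1000
F = 11.97 kN


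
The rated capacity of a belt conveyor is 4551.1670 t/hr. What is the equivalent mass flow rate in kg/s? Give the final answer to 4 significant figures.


m_dot = 4551.1670 * 1000 / 3600
m_dot = 1264 kg/s


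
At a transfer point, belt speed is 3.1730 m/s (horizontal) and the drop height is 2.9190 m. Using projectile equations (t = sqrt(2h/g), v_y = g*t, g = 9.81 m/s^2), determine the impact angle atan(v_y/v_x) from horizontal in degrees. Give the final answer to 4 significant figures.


t = sqrt(2*2.9190/9.81) = 0.771432 s
v_y = 9.81 * 0.771432 = 7.56775 m/s
angle = atan(7.56775 / 3.1730) = 67.25 deg


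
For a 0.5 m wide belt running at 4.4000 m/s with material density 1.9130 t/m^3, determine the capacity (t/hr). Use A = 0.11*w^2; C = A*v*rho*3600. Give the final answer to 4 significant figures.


A = 0.11 * 0.5^2 = 0.0275 m^2
C = 0.0275 * 4.4000 * 1.9130 * 3600
C = 833.3 t/hr


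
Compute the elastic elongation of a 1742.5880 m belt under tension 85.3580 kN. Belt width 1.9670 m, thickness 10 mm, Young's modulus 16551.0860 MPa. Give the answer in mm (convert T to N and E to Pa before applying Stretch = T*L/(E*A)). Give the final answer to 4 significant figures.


A = 1.9670 * 0.01 = 0.01967 m^2
Stretch = 85.3580*1000 * 1742.5880 / (16551.0860e6 * 0.01967) * 1000
Stretch = 456.9 mm


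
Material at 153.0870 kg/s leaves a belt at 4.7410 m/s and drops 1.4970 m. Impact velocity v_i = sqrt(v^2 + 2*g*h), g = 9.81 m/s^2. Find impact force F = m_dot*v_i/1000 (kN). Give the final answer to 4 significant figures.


v_i = sqrt(4.7410^2 + 2*9.81*1.4970) = 7.20057 m/s
F = 153.0870 * 7.20057 / 1000
F = 1.102 kN


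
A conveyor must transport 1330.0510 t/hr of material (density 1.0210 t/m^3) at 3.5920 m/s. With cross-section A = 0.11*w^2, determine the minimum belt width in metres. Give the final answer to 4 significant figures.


A_req = 1330.0510 / (3.5920 * 1.0210 * 3600) = 0.10074 m^2
w = sqrt(0.10074 / 0.11)
w = 0.9570 m


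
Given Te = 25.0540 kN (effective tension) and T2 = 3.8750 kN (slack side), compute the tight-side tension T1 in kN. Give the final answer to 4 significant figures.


T1 = Te + T2 = 25.0540 + 3.8750
T1 = 28.93 kN


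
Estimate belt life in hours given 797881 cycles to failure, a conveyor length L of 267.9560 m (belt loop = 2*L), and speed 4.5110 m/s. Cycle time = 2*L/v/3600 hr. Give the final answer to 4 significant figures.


cycle_time = 2 * 267.9560 / 4.5110 / 3600 = 0.0330003 hr
life = 797881 * 0.0330003 = 26330 hours


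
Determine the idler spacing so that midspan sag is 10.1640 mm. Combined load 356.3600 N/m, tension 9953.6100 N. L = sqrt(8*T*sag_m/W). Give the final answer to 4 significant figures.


sag = 10.1640/1000 = 0.010164 m
L = sqrt(8 * 9953.6100 * 0.010164 / 356.3600)
L = 1.507 m


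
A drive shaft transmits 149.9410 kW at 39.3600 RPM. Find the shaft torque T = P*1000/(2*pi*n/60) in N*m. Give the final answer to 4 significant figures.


omega = 2*pi*39.3600/60 = 4.12177 rad/s
T = 149.9410*1000 / 4.12177
T = 36380 N*m


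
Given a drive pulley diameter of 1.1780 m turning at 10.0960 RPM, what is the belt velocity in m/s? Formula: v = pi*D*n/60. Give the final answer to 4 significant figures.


v = pi * 1.1780 * 10.0960 / 60
v = 0.6227 m/s


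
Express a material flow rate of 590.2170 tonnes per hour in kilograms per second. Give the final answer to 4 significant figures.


m_dot = 590.2170 * 1000 / 3600
m_dot = 163.9 kg/s


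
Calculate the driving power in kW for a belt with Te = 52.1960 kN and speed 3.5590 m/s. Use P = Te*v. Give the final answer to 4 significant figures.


P = Te * v = 52.1960 * 3.5590
P = 185.8 kW


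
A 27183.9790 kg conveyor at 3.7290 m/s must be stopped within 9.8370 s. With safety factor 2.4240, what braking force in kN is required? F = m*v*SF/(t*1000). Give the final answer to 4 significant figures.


F = 27183.9790 * 3.7290 / 9.8370 * 2.4240 / 1000
F = 24.98 kN


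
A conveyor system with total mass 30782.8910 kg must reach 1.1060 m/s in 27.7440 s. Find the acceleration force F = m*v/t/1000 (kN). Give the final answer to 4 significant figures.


F = 30782.8910 * 1.1060 / 27.7440 / 1000
F = 1.227 kN


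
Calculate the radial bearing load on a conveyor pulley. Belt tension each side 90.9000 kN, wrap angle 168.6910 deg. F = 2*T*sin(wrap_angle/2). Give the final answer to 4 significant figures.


F = 2 * 90.9000 * sin(168.6910/2 deg)
F = 180.9 kN


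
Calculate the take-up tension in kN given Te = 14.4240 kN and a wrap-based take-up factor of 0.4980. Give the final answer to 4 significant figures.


T_tu = 14.4240 * 0.4980
T_tu = 7.183 kN


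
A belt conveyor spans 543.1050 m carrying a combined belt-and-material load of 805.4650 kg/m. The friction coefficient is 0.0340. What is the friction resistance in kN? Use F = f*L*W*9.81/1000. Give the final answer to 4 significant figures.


F = 0.0340 * 543.1050 * 805.4650 * 9.81 / 1000
F = 145.9 kN


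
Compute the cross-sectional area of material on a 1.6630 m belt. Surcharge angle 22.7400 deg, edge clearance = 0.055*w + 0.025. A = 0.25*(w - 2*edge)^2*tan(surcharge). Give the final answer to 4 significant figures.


edge = 0.055*1.6630 + 0.025 = 0.116465 m
ew = 1.6630 - 2*0.116465 = 1.43007 m
A = 0.25 * 1.43007^2 * tan(22.7400 deg)
A = 0.2143 m^2


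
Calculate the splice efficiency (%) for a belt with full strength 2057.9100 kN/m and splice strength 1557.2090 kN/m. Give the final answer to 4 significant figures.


Eff = 1557.2090 / 2057.9100 * 100
Eff = 75.67 %


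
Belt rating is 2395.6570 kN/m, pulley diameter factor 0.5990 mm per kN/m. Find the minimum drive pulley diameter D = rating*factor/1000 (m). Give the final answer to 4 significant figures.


D = 2395.6570 * 0.5990 / 1000
D = 1.435 m


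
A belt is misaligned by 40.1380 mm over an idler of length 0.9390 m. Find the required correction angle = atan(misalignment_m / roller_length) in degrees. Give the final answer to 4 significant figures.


misalign_m = 40.1380 / 1000 = 0.040138 m
angle = atan(0.040138 / 0.9390)
angle = 2.448 deg


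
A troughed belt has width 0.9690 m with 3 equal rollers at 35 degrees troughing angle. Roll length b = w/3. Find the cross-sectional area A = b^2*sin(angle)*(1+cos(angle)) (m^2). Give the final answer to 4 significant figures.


b = 0.9690/3 = 0.323 m
A = 0.323^2 * sin(35 deg) * (1 + cos(35 deg))
A = 0.1089 m^2


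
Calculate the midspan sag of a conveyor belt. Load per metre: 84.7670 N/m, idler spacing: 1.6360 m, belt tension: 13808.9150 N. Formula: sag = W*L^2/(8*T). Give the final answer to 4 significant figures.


sag = 84.7670 * 1.6360^2 / (8 * 13808.9150)
sag = 0.002054 m


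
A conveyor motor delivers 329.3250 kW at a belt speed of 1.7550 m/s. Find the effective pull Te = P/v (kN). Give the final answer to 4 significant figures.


Te = P / v = 329.3250 / 1.7550
Te = 187.6 kN


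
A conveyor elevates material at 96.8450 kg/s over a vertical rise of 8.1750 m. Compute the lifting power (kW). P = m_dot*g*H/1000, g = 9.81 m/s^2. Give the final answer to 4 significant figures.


P = 96.8450 * 9.81 * 8.1750 / 1000
P = 7.767 kW


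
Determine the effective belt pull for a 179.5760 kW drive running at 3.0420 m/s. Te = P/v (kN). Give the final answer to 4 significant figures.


Te = P / v = 179.5760 / 3.0420
Te = 59.03 kN


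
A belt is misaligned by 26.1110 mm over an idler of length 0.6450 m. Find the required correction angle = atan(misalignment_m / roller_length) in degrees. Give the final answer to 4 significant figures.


misalign_m = 26.1110 / 1000 = 0.026111 m
angle = atan(0.026111 / 0.6450)
angle = 2.318 deg


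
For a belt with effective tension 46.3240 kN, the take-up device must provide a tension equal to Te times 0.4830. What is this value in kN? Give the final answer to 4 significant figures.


T_tu = 46.3240 * 0.4830
T_tu = 22.37 kN


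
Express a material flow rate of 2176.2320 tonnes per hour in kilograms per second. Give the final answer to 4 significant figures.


m_dot = 2176.2320 * 1000 / 3600
m_dot = 604.5 kg/s


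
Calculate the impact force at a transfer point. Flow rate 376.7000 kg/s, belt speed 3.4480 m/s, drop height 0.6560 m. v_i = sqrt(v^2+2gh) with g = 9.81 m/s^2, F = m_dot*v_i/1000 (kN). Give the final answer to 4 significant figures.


v_i = sqrt(3.4480^2 + 2*9.81*0.6560) = 4.97588 m/s
F = 376.7000 * 4.97588 / 1000
F = 1.874 kN


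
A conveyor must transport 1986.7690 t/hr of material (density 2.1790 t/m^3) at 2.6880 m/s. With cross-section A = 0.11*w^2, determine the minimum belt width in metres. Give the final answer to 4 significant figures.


A_req = 1986.7690 / (2.6880 * 2.1790 * 3600) = 0.0942233 m^2
w = sqrt(0.0942233 / 0.11)
w = 0.9255 m


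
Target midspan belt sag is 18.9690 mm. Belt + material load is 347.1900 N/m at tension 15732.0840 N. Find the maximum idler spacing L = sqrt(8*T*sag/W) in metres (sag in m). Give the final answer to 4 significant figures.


sag = 18.9690/1000 = 0.018969 m
L = sqrt(8 * 15732.0840 * 0.018969 / 347.1900)
L = 2.622 m


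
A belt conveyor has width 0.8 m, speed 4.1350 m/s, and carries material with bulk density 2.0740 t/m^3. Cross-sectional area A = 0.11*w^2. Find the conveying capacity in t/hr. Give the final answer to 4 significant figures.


A = 0.11 * 0.8^2 = 0.0704 m^2
C = 0.0704 * 4.1350 * 2.0740 * 3600
C = 2173 t/hr


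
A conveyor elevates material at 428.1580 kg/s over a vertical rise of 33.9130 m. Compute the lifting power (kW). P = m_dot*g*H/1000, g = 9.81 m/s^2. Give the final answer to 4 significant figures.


P = 428.1580 * 9.81 * 33.9130 / 1000
P = 142.4 kW


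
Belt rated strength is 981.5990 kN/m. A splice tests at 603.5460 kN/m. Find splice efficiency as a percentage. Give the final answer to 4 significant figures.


Eff = 603.5460 / 981.5990 * 100
Eff = 61.49 %


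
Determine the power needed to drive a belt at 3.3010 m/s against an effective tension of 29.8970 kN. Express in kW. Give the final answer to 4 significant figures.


P = Te * v = 29.8970 * 3.3010
P = 98.69 kW


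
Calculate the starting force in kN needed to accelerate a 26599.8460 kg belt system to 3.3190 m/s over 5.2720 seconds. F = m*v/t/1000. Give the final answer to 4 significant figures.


F = 26599.8460 * 3.3190 / 5.2720 / 1000
F = 16.75 kN


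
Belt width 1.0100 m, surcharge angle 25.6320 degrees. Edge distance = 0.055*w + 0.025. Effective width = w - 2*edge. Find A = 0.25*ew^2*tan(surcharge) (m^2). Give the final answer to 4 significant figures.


edge = 0.055*1.0100 + 0.025 = 0.08055 m
ew = 1.0100 - 2*0.08055 = 0.8489 m
A = 0.25 * 0.8489^2 * tan(25.6320 deg)
A = 0.08644 m^2


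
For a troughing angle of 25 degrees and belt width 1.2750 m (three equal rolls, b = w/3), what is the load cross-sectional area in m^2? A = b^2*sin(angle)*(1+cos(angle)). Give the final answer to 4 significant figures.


b = 1.2750/3 = 0.425 m
A = 0.425^2 * sin(25 deg) * (1 + cos(25 deg))
A = 0.1455 m^2


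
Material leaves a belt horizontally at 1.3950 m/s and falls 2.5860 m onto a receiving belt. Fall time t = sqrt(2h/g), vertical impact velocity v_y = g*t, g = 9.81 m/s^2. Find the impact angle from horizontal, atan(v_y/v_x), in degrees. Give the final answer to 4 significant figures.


t = sqrt(2*2.5860/9.81) = 0.726097 s
v_y = 9.81 * 0.726097 = 7.12301 m/s
angle = atan(7.12301 / 1.3950) = 78.92 deg


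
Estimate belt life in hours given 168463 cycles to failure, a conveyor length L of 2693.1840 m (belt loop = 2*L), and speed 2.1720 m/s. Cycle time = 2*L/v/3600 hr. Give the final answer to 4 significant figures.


cycle_time = 2 * 2693.1840 / 2.1720 / 3600 = 0.688864 hr
life = 168463 * 0.688864 = 116000 hours


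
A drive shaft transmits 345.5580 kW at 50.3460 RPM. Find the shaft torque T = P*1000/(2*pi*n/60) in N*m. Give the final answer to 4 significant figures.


omega = 2*pi*50.3460/60 = 5.27222 rad/s
T = 345.5580*1000 / 5.27222
T = 65540 N*m


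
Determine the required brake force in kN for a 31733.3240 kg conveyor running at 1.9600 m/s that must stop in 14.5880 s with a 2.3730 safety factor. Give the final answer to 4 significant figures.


F = 31733.3240 * 1.9600 / 14.5880 * 2.3730 / 1000
F = 10.12 kN


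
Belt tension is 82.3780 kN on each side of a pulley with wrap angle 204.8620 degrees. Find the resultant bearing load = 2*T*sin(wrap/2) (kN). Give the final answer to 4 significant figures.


F = 2 * 82.3780 * sin(204.8620/2 deg)
F = 160.9 kN


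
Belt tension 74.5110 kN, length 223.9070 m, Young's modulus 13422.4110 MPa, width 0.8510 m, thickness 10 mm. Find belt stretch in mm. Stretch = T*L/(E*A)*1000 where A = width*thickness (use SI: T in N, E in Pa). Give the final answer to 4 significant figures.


A = 0.8510 * 0.01 = 0.00851 m^2
Stretch = 74.5110*1000 * 223.9070 / (13422.4110e6 * 0.00851) * 1000
Stretch = 146.1 mm


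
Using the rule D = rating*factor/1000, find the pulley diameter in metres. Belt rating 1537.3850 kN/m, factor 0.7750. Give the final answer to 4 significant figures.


D = 1537.3850 * 0.7750 / 1000
D = 1.191 m


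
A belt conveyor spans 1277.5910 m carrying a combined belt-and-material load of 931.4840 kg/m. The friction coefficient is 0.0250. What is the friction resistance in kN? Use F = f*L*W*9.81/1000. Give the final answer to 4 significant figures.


F = 0.0250 * 1277.5910 * 931.4840 * 9.81 / 1000
F = 291.9 kN


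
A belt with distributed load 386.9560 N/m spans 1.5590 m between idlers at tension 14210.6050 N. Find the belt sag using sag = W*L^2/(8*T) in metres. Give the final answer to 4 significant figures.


sag = 386.9560 * 1.5590^2 / (8 * 14210.6050)
sag = 0.008273 m


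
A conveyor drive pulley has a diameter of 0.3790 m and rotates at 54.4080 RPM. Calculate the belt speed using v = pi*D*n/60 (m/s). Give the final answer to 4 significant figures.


v = pi * 0.3790 * 54.4080 / 60
v = 1.080 m/s


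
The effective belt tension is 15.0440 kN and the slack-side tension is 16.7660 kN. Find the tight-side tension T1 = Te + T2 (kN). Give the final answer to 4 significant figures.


T1 = Te + T2 = 15.0440 + 16.7660
T1 = 31.81 kN


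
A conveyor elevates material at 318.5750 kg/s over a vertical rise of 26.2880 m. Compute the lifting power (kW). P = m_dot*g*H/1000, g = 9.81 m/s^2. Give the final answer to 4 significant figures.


P = 318.5750 * 9.81 * 26.2880 / 1000
P = 82.16 kW


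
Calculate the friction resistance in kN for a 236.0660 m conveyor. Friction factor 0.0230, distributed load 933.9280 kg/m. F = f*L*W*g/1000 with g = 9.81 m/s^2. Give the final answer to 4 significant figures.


F = 0.0230 * 236.0660 * 933.9280 * 9.81 / 1000
F = 49.74 kN


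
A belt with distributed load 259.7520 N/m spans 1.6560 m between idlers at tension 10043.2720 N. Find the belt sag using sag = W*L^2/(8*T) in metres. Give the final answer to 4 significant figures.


sag = 259.7520 * 1.6560^2 / (8 * 10043.2720)
sag = 0.008866 m


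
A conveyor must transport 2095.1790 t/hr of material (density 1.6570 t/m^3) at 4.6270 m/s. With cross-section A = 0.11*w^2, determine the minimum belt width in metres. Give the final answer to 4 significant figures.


A_req = 2095.1790 / (4.6270 * 1.6570 * 3600) = 0.0759096 m^2
w = sqrt(0.0759096 / 0.11)
w = 0.8307 m


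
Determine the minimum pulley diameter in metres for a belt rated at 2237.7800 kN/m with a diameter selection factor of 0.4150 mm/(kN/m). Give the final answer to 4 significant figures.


D = 2237.7800 * 0.4150 / 1000
D = 0.9287 m


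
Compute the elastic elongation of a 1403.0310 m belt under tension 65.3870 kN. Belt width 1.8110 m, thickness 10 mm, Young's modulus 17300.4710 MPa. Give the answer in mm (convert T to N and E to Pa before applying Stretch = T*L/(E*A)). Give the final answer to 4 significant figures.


A = 1.8110 * 0.01 = 0.01811 m^2
Stretch = 65.3870*1000 * 1403.0310 / (17300.4710e6 * 0.01811) * 1000
Stretch = 292.8 mm


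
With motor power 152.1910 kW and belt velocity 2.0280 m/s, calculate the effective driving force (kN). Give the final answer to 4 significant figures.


Te = P / v = 152.1910 / 2.0280
Te = 75.04 kN


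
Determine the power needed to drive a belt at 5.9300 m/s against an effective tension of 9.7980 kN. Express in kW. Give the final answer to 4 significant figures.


P = Te * v = 9.7980 * 5.9300
P = 58.10 kW


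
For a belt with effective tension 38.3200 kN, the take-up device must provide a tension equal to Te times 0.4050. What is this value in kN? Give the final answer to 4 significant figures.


T_tu = 38.3200 * 0.4050
T_tu = 15.52 kN


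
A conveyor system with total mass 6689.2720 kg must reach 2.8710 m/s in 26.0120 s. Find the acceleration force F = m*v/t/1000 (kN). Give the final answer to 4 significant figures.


F = 6689.2720 * 2.8710 / 26.0120 / 1000
F = 0.7383 kN


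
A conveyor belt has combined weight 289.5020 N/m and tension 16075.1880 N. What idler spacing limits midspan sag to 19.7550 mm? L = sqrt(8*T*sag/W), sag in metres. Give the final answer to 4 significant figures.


sag = 19.7550/1000 = 0.019755 m
L = sqrt(8 * 16075.1880 * 0.019755 / 289.5020)
L = 2.962 m


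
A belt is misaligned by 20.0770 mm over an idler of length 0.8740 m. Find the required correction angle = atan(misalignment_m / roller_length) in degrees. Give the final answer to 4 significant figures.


misalign_m = 20.0770 / 1000 = 0.020077 m
angle = atan(0.020077 / 0.8740)
angle = 1.316 deg


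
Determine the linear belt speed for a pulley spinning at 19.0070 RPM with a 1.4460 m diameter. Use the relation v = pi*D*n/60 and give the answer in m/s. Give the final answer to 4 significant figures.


v = pi * 1.4460 * 19.0070 / 60
v = 1.439 m/s


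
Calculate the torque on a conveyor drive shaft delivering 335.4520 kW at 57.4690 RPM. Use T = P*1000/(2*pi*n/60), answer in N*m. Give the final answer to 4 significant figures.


omega = 2*pi*57.4690/60 = 6.01814 rad/s
T = 335.4520*1000 / 6.01814
T = 55740 N*m


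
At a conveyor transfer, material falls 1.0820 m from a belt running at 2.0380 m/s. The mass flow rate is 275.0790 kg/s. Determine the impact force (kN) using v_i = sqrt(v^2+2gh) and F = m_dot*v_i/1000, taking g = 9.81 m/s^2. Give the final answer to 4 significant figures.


v_i = sqrt(2.0380^2 + 2*9.81*1.0820) = 5.03808 m/s
F = 275.0790 * 5.03808 / 1000
F = 1.386 kN


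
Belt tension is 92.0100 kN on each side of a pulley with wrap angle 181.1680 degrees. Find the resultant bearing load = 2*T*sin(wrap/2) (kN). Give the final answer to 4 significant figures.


F = 2 * 92.0100 * sin(181.1680/2 deg)
F = 184.0 kN


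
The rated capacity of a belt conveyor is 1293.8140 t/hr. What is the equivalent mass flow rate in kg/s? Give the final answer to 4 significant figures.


m_dot = 1293.8140 * 1000 / 3600
m_dot = 359.4 kg/s


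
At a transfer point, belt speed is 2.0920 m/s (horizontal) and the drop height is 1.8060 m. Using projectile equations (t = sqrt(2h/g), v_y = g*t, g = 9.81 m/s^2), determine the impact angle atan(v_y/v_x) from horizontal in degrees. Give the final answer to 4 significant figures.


t = sqrt(2*1.8060/9.81) = 0.606791 s
v_y = 9.81 * 0.606791 = 5.95262 m/s
angle = atan(5.95262 / 2.0920) = 70.64 deg


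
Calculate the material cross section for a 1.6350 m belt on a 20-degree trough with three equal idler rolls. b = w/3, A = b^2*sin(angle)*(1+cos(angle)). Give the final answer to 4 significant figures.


b = 1.6350/3 = 0.545 m
A = 0.545^2 * sin(20 deg) * (1 + cos(20 deg))
A = 0.1971 m^2


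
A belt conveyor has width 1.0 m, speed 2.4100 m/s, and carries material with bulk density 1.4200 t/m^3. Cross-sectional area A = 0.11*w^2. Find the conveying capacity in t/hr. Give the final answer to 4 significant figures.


A = 0.11 * 1.0^2 = 0.11 m^2
C = 0.11 * 2.4100 * 1.4200 * 3600
C = 1355 t/hr


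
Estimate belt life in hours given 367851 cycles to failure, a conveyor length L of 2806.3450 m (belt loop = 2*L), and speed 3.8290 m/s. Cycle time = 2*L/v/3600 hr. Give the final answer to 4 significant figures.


cycle_time = 2 * 2806.3450 / 3.8290 / 3600 = 0.407177 hr
life = 367851 * 0.407177 = 149800 hours


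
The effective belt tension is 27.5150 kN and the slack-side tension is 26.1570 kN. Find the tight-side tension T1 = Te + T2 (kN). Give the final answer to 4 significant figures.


T1 = Te + T2 = 27.5150 + 26.1570
T1 = 53.67 kN


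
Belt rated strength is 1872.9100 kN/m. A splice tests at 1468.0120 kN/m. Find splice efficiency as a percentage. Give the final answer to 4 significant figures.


Eff = 1468.0120 / 1872.9100 * 100
Eff = 78.38 %


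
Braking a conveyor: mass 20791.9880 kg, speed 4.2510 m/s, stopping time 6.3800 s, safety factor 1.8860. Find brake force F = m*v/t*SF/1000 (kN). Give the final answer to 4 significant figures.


F = 20791.9880 * 4.2510 / 6.3800 * 1.8860 / 1000
F = 26.13 kN


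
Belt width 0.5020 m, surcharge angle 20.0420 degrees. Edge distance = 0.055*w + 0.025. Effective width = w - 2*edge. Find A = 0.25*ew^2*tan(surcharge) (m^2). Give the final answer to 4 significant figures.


edge = 0.055*0.5020 + 0.025 = 0.05261 m
ew = 0.5020 - 2*0.05261 = 0.39678 m
A = 0.25 * 0.39678^2 * tan(20.0420 deg)
A = 0.01436 m^2


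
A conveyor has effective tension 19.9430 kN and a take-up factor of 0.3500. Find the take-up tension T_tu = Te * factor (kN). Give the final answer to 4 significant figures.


T_tu = 19.9430 * 0.3500
T_tu = 6.980 kN


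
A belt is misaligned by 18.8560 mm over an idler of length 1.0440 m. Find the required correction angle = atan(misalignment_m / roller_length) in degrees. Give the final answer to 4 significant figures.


misalign_m = 18.8560 / 1000 = 0.018856 m
angle = atan(0.018856 / 1.0440)
angle = 1.035 deg


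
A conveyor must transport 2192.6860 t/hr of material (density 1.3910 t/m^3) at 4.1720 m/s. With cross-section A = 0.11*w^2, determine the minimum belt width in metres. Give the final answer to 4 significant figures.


A_req = 2192.6860 / (4.1720 * 1.3910 * 3600) = 0.104955 m^2
w = sqrt(0.104955 / 0.11)
w = 0.9768 m


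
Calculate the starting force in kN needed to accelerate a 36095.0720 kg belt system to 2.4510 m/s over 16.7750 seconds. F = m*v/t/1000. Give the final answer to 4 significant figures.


F = 36095.0720 * 2.4510 / 16.7750 / 1000
F = 5.274 kN


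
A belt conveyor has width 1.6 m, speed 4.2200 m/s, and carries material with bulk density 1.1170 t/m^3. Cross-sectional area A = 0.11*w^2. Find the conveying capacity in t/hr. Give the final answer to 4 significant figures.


A = 0.11 * 1.6^2 = 0.2816 m^2
C = 0.2816 * 4.2200 * 1.1170 * 3600
C = 4779 t/hr


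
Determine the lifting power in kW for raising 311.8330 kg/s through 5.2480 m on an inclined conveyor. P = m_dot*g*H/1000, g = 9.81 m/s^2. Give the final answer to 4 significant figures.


P = 311.8330 * 9.81 * 5.2480 / 1000
P = 16.05 kW


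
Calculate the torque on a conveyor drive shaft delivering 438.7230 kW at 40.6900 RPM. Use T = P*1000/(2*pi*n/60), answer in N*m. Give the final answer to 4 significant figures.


omega = 2*pi*40.6900/60 = 4.26105 rad/s
T = 438.7230*1000 / 4.26105
T = 103000 N*m


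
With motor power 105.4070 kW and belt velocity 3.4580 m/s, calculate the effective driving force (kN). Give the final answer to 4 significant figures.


Te = P / v = 105.4070 / 3.4580
Te = 30.48 kN


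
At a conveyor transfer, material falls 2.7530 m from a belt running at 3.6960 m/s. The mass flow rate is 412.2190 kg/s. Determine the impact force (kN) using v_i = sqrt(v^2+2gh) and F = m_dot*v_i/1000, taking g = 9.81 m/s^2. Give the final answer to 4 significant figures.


v_i = sqrt(3.6960^2 + 2*9.81*2.7530) = 8.22644 m/s
F = 412.2190 * 8.22644 / 1000
F = 3.391 kN


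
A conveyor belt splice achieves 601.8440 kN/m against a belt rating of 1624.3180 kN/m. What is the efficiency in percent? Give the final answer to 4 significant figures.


Eff = 601.8440 / 1624.3180 * 100
Eff = 37.05 %


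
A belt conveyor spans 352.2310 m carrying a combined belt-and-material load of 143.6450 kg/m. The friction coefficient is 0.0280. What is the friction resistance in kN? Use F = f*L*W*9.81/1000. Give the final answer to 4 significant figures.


F = 0.0280 * 352.2310 * 143.6450 * 9.81 / 1000
F = 13.90 kN


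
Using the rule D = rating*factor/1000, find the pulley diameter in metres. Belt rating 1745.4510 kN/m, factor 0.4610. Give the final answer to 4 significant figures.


D = 1745.4510 * 0.4610 / 1000
D = 0.8047 m


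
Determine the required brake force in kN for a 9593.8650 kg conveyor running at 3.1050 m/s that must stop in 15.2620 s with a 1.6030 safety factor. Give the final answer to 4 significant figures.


F = 9593.8650 * 3.1050 / 15.2620 * 1.6030 / 1000
F = 3.129 kN


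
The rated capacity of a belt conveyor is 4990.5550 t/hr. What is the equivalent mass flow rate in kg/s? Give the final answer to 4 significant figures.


m_dot = 4990.5550 * 1000 / 3600
m_dot = 1386 kg/s


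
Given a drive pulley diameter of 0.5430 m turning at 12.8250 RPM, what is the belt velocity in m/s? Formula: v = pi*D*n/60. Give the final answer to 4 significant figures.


v = pi * 0.5430 * 12.8250 / 60
v = 0.3646 m/s


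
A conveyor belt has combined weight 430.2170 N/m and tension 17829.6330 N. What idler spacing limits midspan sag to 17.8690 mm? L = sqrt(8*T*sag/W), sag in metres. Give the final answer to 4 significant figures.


sag = 17.8690/1000 = 0.017869 m
L = sqrt(8 * 17829.6330 * 0.017869 / 430.2170)
L = 2.434 m


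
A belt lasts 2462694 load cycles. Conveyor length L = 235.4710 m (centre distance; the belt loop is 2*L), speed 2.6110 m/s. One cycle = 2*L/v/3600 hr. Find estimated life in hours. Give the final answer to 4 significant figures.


cycle_time = 2 * 235.4710 / 2.6110 / 3600 = 0.0501023 hr
life = 2462694 * 0.0501023 = 123400 hours


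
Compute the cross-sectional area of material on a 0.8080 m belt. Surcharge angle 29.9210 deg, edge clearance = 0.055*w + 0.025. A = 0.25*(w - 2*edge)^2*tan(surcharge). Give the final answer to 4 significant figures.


edge = 0.055*0.8080 + 0.025 = 0.06944 m
ew = 0.8080 - 2*0.06944 = 0.66912 m
A = 0.25 * 0.66912^2 * tan(29.9210 deg)
A = 0.06442 m^2


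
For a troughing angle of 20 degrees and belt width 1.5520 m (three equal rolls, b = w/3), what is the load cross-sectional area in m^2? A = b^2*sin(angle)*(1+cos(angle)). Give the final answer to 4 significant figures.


b = 1.5520/3 = 0.517333 m
A = 0.517333^2 * sin(20 deg) * (1 + cos(20 deg))
A = 0.1776 m^2


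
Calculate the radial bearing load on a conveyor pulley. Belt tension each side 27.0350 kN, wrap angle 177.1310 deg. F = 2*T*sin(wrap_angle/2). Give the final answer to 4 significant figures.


F = 2 * 27.0350 * sin(177.1310/2 deg)
F = 54.05 kN


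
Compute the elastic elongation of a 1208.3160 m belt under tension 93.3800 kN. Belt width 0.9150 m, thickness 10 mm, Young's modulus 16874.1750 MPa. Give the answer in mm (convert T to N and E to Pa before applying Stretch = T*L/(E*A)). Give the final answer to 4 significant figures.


A = 0.9150 * 0.01 = 0.00915 m^2
Stretch = 93.3800*1000 * 1208.3160 / (16874.1750e6 * 0.00915) * 1000
Stretch = 730.8 mm
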